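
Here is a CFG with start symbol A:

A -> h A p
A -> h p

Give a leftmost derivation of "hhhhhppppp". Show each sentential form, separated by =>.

A => hAp => hhApp => hhhAppp => hhhhApppp => hhhhhppppp

A => hAp   [A -> h A p]
hAp => hhApp   [A -> h A p]
hhApp => hhhAppp   [A -> h A p]
hhhAppp => hhhhApppp   [A -> h A p]
hhhhApppp => hhhhhppppp   [A -> h p]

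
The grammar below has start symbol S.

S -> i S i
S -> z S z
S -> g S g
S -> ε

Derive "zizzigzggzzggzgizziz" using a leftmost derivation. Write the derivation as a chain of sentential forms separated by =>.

S => zSz => ziSiz => zizSziz => zizzSzziz => zizziSizziz => zizzigSgizziz => zizzigzSzgizziz => zizzigzgSgzgizziz => zizzigzggSggzgizziz => zizzigzggzSzggzgizziz => zizzigzggzzggzgizziz

S => zSz   [S -> z S z]
zSz => ziSiz   [S -> i S i]
ziSiz => zizSziz   [S -> z S z]
zizSziz => zizzSzziz   [S -> z S z]
zizzSzziz => zizziSizziz   [S -> i S i]
zizziSizziz => zizzigSgizziz   [S -> g S g]
zizzigSgizziz => zizzigzSzgizziz   [S -> z S z]
zizzigzSzgizziz => zizzigzgSgzgizziz   [S -> g S g]
zizzigzgSgzgizziz => zizzigzggSggzgizziz   [S -> g S g]
zizzigzggSggzgizziz => zizzigzggzSzggzgizziz   [S -> z S z]
zizzigzggzSzggzgizziz => zizzigzggzzggzgizziz   [S -> ε]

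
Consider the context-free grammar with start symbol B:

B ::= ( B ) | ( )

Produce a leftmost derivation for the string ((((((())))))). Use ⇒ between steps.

B ⇒ (B) ⇒ ((B)) ⇒ (((B))) ⇒ ((((B)))) ⇒ (((((B))))) ⇒ ((((((B)))))) ⇒ ((((((()))))))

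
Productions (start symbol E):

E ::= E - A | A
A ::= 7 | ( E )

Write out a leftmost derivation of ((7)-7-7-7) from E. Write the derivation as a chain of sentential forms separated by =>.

E => A   [E ::= A]
A => (E)   [A ::= ( E )]
(E) => (E-A)   [E ::= E - A]
(E-A) => (E-A-A)   [E ::= E - A]
(E-A-A) => (E-A-A-A)   [E ::= E - A]
(E-A-A-A) => (A-A-A-A)   [E ::= A]
(A-A-A-A) => ((E)-A-A-A)   [A ::= ( E )]
((E)-A-A-A) => ((A)-A-A-A)   [E ::= A]
((A)-A-A-A) => ((7)-A-A-A)   [A ::= 7]
((7)-A-A-A) => ((7)-7-A-A)   [A ::= 7]
((7)-7-A-A) => ((7)-7-7-A)   [A ::= 7]
((7)-7-7-A) => ((7)-7-7-7)   [A ::= 7]

E=>A=>(E)=>(E-A)=>(E-A-A)=>(E-A-A-A)=>(A-A-A-A)=>((E)-A-A-A)=>((A)-A-A-A)=>((7)-A-A-A)=>((7)-7-A-A)=>((7)-7-7-A)=>((7)-7-7-7)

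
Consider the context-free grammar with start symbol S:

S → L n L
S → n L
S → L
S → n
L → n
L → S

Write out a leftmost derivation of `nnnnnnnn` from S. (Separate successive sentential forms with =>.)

S => nL   [S → n L]
nL => nS   [L → S]
nS => nnL   [S → n L]
nnL => nnS   [L → S]
nnS => nnnL   [S → n L]
nnnL => nnnS   [L → S]
nnnS => nnnLnL   [S → L n L]
nnnLnL => nnnnnL   [L → n]
nnnnnL => nnnnnS   [L → S]
nnnnnS => nnnnnLnL   [S → L n L]
nnnnnLnL => nnnnnnnL   [L → n]
nnnnnnnL => nnnnnnnn   [L → n]

S=>nL=>nS=>nnL=>nnS=>nnnL=>nnnS=>nnnLnL=>nnnnnL=>nnnnnS=>nnnnnLnL=>nnnnnnnL=>nnnnnnnn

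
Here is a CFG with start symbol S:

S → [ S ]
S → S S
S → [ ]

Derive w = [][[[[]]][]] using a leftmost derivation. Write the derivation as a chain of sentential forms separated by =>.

S => SS   [S → S S]
SS => []S   [S → [ ]]
[]S => [][S]   [S → [ S ]]
[][S] => [][SS]   [S → S S]
[][SS] => [][[S]S]   [S → [ S ]]
[][[S]S] => [][[[S]]S]   [S → [ S ]]
[][[[S]]S] => [][[[[]]]S]   [S → [ ]]
[][[[[]]]S] => [][[[[]]][]]   [S → [ ]]

S=>SS=>[]S=>[][S]=>[][SS]=>[][[S]S]=>[][[[S]]S]=>[][[[[]]]S]=>[][[[[]]][]]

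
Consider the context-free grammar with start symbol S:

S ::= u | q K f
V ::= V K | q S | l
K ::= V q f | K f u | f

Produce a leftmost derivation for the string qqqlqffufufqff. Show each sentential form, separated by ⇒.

S ⇒ qKf ⇒ qVqff ⇒ qqSqff ⇒ qqqKfqff ⇒ qqqKfufqff ⇒ qqqKfufufqff ⇒ qqqVqffufufqff ⇒ qqqlqffufufqff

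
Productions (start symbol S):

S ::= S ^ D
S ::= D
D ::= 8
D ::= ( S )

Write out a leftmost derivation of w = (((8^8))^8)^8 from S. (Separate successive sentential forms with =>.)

S => S^D   [S ::= S ^ D]
S^D => D^D   [S ::= D]
D^D => (S)^D   [D ::= ( S )]
(S)^D => (S^D)^D   [S ::= S ^ D]
(S^D)^D => (D^D)^D   [S ::= D]
(D^D)^D => ((S)^D)^D   [D ::= ( S )]
((S)^D)^D => ((D)^D)^D   [S ::= D]
((D)^D)^D => (((S))^D)^D   [D ::= ( S )]
(((S))^D)^D => (((S^D))^D)^D   [S ::= S ^ D]
(((S^D))^D)^D => (((D^D))^D)^D   [S ::= D]
(((D^D))^D)^D => (((8^D))^D)^D   [D ::= 8]
(((8^D))^D)^D => (((8^8))^D)^D   [D ::= 8]
(((8^8))^D)^D => (((8^8))^8)^D   [D ::= 8]
(((8^8))^8)^D => (((8^8))^8)^8   [D ::= 8]

S => S^D => D^D => (S)^D => (S^D)^D => (D^D)^D => ((S)^D)^D => ((D)^D)^D => (((S))^D)^D => (((S^D))^D)^D => (((D^D))^D)^D => (((8^D))^D)^D => (((8^8))^D)^D => (((8^8))^8)^D => (((8^8))^8)^8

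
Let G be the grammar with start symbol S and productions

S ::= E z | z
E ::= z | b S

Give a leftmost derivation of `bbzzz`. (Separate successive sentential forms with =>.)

S => Ez => bSz => bEzz => bbSzz => bbzzz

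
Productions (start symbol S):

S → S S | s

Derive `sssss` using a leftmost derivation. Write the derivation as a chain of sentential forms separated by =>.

S=>SS=>SSS=>sSS=>sSSS=>ssSS=>sssS=>sssSS=>ssssS=>sssss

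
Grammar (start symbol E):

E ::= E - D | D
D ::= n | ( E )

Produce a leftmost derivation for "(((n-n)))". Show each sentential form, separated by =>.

E=>D=>(E)=>(D)=>((E))=>((D))=>(((E)))=>(((E-D)))=>(((D-D)))=>(((n-D)))=>(((n-n)))

E => D   [E ::= D]
D => (E)   [D ::= ( E )]
(E) => (D)   [E ::= D]
(D) => ((E))   [D ::= ( E )]
((E)) => ((D))   [E ::= D]
((D)) => (((E)))   [D ::= ( E )]
(((E))) => (((E-D)))   [E ::= E - D]
(((E-D))) => (((D-D)))   [E ::= D]
(((D-D))) => (((n-D)))   [D ::= n]
(((n-D))) => (((n-n)))   [D ::= n]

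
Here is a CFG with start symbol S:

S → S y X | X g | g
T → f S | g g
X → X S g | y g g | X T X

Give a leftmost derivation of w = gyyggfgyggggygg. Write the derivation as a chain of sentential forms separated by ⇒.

S ⇒ SyX   [S → S y X]
SyX ⇒ gyX   [S → g]
gyX ⇒ gyXTX   [X → X T X]
gyXTX ⇒ gyXTXTX   [X → X T X]
gyXTXTX ⇒ gyyggTXTX   [X → y g g]
gyyggTXTX ⇒ gyyggfSXTX   [T → f S]
gyyggfSXTX ⇒ gyyggfgXTX   [S → g]
gyyggfgXTX ⇒ gyyggfgyggTX   [X → y g g]
gyyggfgyggTX ⇒ gyyggfgyggggX   [T → g g]
gyyggfgyggggX ⇒ gyyggfgyggggygg   [X → y g g]

S ⇒ SyX ⇒ gyX ⇒ gyXTX ⇒ gyXTXTX ⇒ gyyggTXTX ⇒ gyyggfSXTX ⇒ gyyggfgXTX ⇒ gyyggfgyggTX ⇒ gyyggfgyggggX ⇒ gyyggfgyggggygg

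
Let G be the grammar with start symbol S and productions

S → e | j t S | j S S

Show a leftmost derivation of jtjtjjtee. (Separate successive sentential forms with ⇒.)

S⇒jtS⇒jtjtS⇒jtjtjSS⇒jtjtjjtSS⇒jtjtjjteS⇒jtjtjjtee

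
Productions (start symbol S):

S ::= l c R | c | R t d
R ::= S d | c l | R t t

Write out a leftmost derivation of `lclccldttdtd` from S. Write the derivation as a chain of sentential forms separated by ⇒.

S ⇒ Rtd   [S ::= R t d]
Rtd ⇒ Sdtd   [R ::= S d]
Sdtd ⇒ lcRdtd   [S ::= l c R]
lcRdtd ⇒ lcRttdtd   [R ::= R t t]
lcRttdtd ⇒ lcSdttdtd   [R ::= S d]
lcSdttdtd ⇒ lclcRdttdtd   [S ::= l c R]
lclcRdttdtd ⇒ lclccldttdtd   [R ::= c l]

S ⇒ Rtd ⇒ Sdtd ⇒ lcRdtd ⇒ lcRttdtd ⇒ lcSdttdtd ⇒ lclcRdttdtd ⇒ lclccldttdtd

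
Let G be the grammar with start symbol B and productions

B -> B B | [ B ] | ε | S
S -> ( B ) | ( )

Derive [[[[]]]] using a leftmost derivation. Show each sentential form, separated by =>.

B => [B] => [[B]] => [[[B]]] => [[[BB]]] => [[[BBB]]] => [[[[B]BB]]] => [[[[]BB]]] => [[[[]B]]] => [[[[]]]]

B => [B]   [B -> [ B ]]
[B] => [[B]]   [B -> [ B ]]
[[B]] => [[[B]]]   [B -> [ B ]]
[[[B]]] => [[[BB]]]   [B -> B B]
[[[BB]]] => [[[BBB]]]   [B -> B B]
[[[BBB]]] => [[[[B]BB]]]   [B -> [ B ]]
[[[[B]BB]]] => [[[[]BB]]]   [B -> ε]
[[[[]BB]]] => [[[[]B]]]   [B -> ε]
[[[[]B]]] => [[[[]]]]   [B -> ε]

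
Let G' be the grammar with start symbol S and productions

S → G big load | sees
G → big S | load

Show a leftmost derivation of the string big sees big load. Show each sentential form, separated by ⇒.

S ⇒ G big load   [S → G big load]
G big load ⇒ big S big load   [G → big S]
big S big load ⇒ big sees big load   [S → sees]

S ⇒ G big load ⇒ big S big load ⇒ big sees big load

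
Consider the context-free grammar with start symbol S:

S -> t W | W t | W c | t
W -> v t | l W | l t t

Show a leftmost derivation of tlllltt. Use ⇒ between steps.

S ⇒ tW ⇒ tlW ⇒ tllW ⇒ tlllW ⇒ tlllltt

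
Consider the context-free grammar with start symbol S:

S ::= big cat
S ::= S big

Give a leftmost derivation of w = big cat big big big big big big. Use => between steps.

S => S big => S big big => S big big big => S big big big big => S big big big big big => S big big big big big big => big cat big big big big big big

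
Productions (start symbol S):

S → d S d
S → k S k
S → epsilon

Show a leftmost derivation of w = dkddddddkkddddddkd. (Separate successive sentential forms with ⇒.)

S ⇒ dSd ⇒ dkSkd ⇒ dkdSdkd ⇒ dkddSddkd ⇒ dkdddSdddkd ⇒ dkddddSddddkd ⇒ dkdddddSdddddkd ⇒ dkddddddSddddddkd ⇒ dkddddddkSkddddddkd ⇒ dkddddddkkddddddkd

S ⇒ dSd   [S → d S d]
dSd ⇒ dkSkd   [S → k S k]
dkSkd ⇒ dkdSdkd   [S → d S d]
dkdSdkd ⇒ dkddSddkd   [S → d S d]
dkddSddkd ⇒ dkdddSdddkd   [S → d S d]
dkdddSdddkd ⇒ dkddddSddddkd   [S → d S d]
dkddddSddddkd ⇒ dkdddddSdddddkd   [S → d S d]
dkdddddSdddddkd ⇒ dkddddddSddddddkd   [S → d S d]
dkddddddSddddddkd ⇒ dkddddddkSkddddddkd   [S → k S k]
dkddddddkSkddddddkd ⇒ dkddddddkkddddddkd   [S → epsilon]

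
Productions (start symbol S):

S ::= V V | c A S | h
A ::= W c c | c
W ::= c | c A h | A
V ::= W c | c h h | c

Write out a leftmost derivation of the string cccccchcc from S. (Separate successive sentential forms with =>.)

S=>VV=>WcV=>cAhcV=>cWcchcV=>cAcchcV=>cWcccchcV=>cAcccchcV=>cccccchcV=>cccccchcc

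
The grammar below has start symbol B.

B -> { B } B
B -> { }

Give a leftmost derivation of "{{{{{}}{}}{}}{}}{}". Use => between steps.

B => {B}B => {{B}B}B => {{{B}B}B}B => {{{{B}B}B}B}B => {{{{{}}B}B}B}B => {{{{{}}{}}B}B}B => {{{{{}}{}}{}}B}B => {{{{{}}{}}{}}{}}B => {{{{{}}{}}{}}{}}{}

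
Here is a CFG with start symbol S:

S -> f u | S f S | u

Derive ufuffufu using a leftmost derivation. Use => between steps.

S=>SfS=>SfSfS=>ufSfS=>ufSfSfS=>ufufSfS=>ufuffufS=>ufuffufu

S => SfS   [S -> S f S]
SfS => SfSfS   [S -> S f S]
SfSfS => ufSfS   [S -> u]
ufSfS => ufSfSfS   [S -> S f S]
ufSfSfS => ufufSfS   [S -> u]
ufufSfS => ufuffufS   [S -> f u]
ufuffufS => ufuffufu   [S -> u]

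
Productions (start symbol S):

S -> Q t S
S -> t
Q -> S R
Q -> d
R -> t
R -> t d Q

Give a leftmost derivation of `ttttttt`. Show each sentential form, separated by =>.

S => QtS => SRtS => QtSRtS => SRtSRtS => tRtSRtS => tttSRtS => ttttRtS => ttttttS => ttttttt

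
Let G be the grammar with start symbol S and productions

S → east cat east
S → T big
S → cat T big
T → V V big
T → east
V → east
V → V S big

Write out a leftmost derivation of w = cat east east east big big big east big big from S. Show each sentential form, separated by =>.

S => cat T big   [S → cat T big]
cat T big => cat V V big big   [T → V V big]
cat V V big big => cat V S big V big big   [V → V S big]
cat V S big V big big => cat east S big V big big   [V → east]
cat east S big V big big => cat east T big big V big big   [S → T big]
cat east T big big V big big => cat east V V big big big V big big   [T → V V big]
cat east V V big big big V big big => cat east east V big big big V big big   [V → east]
cat east east V big big big V big big => cat east east east big big big V big big   [V → east]
cat east east east big big big V big big => cat east east east big big big east big big   [V → east]

S => cat T big => cat V V big big => cat V S big V big big => cat east S big V big big => cat east T big big V big big => cat east V V big big big V big big => cat east east V big big big V big big => cat east east east big big big V big big => cat east east east big big big east big big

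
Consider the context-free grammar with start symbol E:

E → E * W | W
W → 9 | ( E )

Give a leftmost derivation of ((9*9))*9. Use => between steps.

E => E*W   [E → E * W]
E*W => W*W   [E → W]
W*W => (E)*W   [W → ( E )]
(E)*W => (W)*W   [E → W]
(W)*W => ((E))*W   [W → ( E )]
((E))*W => ((E*W))*W   [E → E * W]
((E*W))*W => ((W*W))*W   [E → W]
((W*W))*W => ((9*W))*W   [W → 9]
((9*W))*W => ((9*9))*W   [W → 9]
((9*9))*W => ((9*9))*9   [W → 9]

E => E*W => W*W => (E)*W => (W)*W => ((E))*W => ((E*W))*W => ((W*W))*W => ((9*W))*W => ((9*9))*W => ((9*9))*9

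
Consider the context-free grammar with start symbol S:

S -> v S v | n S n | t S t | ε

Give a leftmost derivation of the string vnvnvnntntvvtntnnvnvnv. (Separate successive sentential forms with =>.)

S=>vSv=>vnSnv=>vnvSvnv=>vnvnSnvnv=>vnvnvSvnvnv=>vnvnvnSnvnvnv=>vnvnvnnSnnvnvnv=>vnvnvnntStnnvnvnv=>vnvnvnntnSntnnvnvnv=>vnvnvnntntStntnnvnvnv=>vnvnvnntntvSvtntnnvnvnv=>vnvnvnntntvvtntnnvnvnv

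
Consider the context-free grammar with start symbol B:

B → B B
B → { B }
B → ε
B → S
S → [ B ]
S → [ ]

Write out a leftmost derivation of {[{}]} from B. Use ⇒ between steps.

B⇒BB⇒{B}B⇒{BB}B⇒{SB}B⇒{[B]B}B⇒{[{B}]B}B⇒{[{}]B}B⇒{[{}]}B⇒{[{}]}

B ⇒ BB   [B → B B]
BB ⇒ {B}B   [B → { B }]
{B}B ⇒ {BB}B   [B → B B]
{BB}B ⇒ {SB}B   [B → S]
{SB}B ⇒ {[B]B}B   [S → [ B ]]
{[B]B}B ⇒ {[{B}]B}B   [B → { B }]
{[{B}]B}B ⇒ {[{}]B}B   [B → ε]
{[{}]B}B ⇒ {[{}]}B   [B → ε]
{[{}]}B ⇒ {[{}]}   [B → ε]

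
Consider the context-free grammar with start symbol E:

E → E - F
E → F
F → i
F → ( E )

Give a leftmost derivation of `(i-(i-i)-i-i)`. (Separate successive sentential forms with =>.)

E=>F=>(E)=>(E-F)=>(E-F-F)=>(E-F-F-F)=>(F-F-F-F)=>(i-F-F-F)=>(i-(E)-F-F)=>(i-(E-F)-F-F)=>(i-(F-F)-F-F)=>(i-(i-F)-F-F)=>(i-(i-i)-F-F)=>(i-(i-i)-i-F)=>(i-(i-i)-i-i)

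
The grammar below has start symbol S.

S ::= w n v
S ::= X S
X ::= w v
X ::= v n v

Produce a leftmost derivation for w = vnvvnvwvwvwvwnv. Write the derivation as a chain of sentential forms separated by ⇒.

S ⇒ XS ⇒ vnvS ⇒ vnvXS ⇒ vnvvnvS ⇒ vnvvnvXS ⇒ vnvvnvwvS ⇒ vnvvnvwvXS ⇒ vnvvnvwvwvS ⇒ vnvvnvwvwvXS ⇒ vnvvnvwvwvwvS ⇒ vnvvnvwvwvwvwnv

S ⇒ XS   [S ::= X S]
XS ⇒ vnvS   [X ::= v n v]
vnvS ⇒ vnvXS   [S ::= X S]
vnvXS ⇒ vnvvnvS   [X ::= v n v]
vnvvnvS ⇒ vnvvnvXS   [S ::= X S]
vnvvnvXS ⇒ vnvvnvwvS   [X ::= w v]
vnvvnvwvS ⇒ vnvvnvwvXS   [S ::= X S]
vnvvnvwvXS ⇒ vnvvnvwvwvS   [X ::= w v]
vnvvnvwvwvS ⇒ vnvvnvwvwvXS   [S ::= X S]
vnvvnvwvwvXS ⇒ vnvvnvwvwvwvS   [X ::= w v]
vnvvnvwvwvwvS ⇒ vnvvnvwvwvwvwnv   [S ::= w n v]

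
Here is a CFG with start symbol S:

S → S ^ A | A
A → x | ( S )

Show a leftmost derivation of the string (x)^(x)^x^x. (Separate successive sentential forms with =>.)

S => S^A => S^A^A => S^A^A^A => A^A^A^A => (S)^A^A^A => (A)^A^A^A => (x)^A^A^A => (x)^(S)^A^A => (x)^(A)^A^A => (x)^(x)^A^A => (x)^(x)^x^A => (x)^(x)^x^x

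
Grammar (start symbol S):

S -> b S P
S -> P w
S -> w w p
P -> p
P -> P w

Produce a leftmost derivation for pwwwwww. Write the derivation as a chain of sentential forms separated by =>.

S=>Pw=>Pww=>Pwww=>Pwwww=>Pwwwww=>Pwwwwww=>pwwwwww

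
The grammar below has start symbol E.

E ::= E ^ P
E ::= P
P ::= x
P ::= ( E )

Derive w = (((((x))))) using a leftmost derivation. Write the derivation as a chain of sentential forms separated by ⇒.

E ⇒ P ⇒ (E) ⇒ (P) ⇒ ((E)) ⇒ ((P)) ⇒ (((E))) ⇒ (((P))) ⇒ ((((E)))) ⇒ ((((P)))) ⇒ (((((E))))) ⇒ (((((P))))) ⇒ (((((x)))))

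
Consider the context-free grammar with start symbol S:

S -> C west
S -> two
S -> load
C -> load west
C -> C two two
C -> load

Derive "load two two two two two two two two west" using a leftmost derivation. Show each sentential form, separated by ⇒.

S ⇒ C west ⇒ C two two west ⇒ C two two two two west ⇒ C two two two two two two west ⇒ C two two two two two two two two west ⇒ load two two two two two two two two west

S ⇒ C west   [S -> C west]
C west ⇒ C two two west   [C -> C two two]
C two two west ⇒ C two two two two west   [C -> C two two]
C two two two two west ⇒ C two two two two two two west   [C -> C two two]
C two two two two two two west ⇒ C two two two two two two two two west   [C -> C two two]
C two two two two two two two two west ⇒ load two two two two two two two two west   [C -> load]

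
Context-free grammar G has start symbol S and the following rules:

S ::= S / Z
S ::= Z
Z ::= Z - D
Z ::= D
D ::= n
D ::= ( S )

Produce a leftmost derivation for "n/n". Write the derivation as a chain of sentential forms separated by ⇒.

S ⇒ S/Z   [S ::= S / Z]
S/Z ⇒ Z/Z   [S ::= Z]
Z/Z ⇒ D/Z   [Z ::= D]
D/Z ⇒ n/Z   [D ::= n]
n/Z ⇒ n/D   [Z ::= D]
n/D ⇒ n/n   [D ::= n]

S ⇒ S/Z ⇒ Z/Z ⇒ D/Z ⇒ n/Z ⇒ n/D ⇒ n/n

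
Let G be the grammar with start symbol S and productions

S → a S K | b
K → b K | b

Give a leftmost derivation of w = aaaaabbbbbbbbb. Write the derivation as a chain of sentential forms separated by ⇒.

S⇒aSK⇒aaSKK⇒aaaSKKK⇒aaaaSKKKK⇒aaaaaSKKKKK⇒aaaaabKKKKK⇒aaaaabbKKKK⇒aaaaabbbKKKK⇒aaaaabbbbKKKK⇒aaaaabbbbbKKKK⇒aaaaabbbbbbKKK⇒aaaaabbbbbbbKK⇒aaaaabbbbbbbbK⇒aaaaabbbbbbbbb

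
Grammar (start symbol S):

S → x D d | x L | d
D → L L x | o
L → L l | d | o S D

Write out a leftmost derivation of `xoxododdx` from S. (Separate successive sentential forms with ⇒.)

S ⇒ xL   [S → x L]
xL ⇒ xoSD   [L → o S D]
xoSD ⇒ xoxLD   [S → x L]
xoxLD ⇒ xoxoSDD   [L → o S D]
xoxoSDD ⇒ xoxodDD   [S → d]
xoxodDD ⇒ xoxodoD   [D → o]
xoxodoD ⇒ xoxodoLLx   [D → L L x]
xoxodoLLx ⇒ xoxododLx   [L → d]
xoxododLx ⇒ xoxododdx   [L → d]

S⇒xL⇒xoSD⇒xoxLD⇒xoxoSDD⇒xoxodDD⇒xoxodoD⇒xoxodoLLx⇒xoxododLx⇒xoxododdx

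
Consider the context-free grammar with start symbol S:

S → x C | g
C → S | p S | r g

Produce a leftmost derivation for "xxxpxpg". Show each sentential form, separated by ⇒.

S ⇒ xC   [S → x C]
xC ⇒ xS   [C → S]
xS ⇒ xxC   [S → x C]
xxC ⇒ xxS   [C → S]
xxS ⇒ xxxC   [S → x C]
xxxC ⇒ xxxpS   [C → p S]
xxxpS ⇒ xxxpxC   [S → x C]
xxxpxC ⇒ xxxpxpS   [C → p S]
xxxpxpS ⇒ xxxpxpg   [S → g]

S⇒xC⇒xS⇒xxC⇒xxS⇒xxxC⇒xxxpS⇒xxxpxC⇒xxxpxpS⇒xxxpxpg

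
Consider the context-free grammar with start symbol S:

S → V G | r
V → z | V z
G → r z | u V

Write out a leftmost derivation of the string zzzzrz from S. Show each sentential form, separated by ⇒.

S ⇒ VG   [S → V G]
VG ⇒ VzG   [V → V z]
VzG ⇒ VzzG   [V → V z]
VzzG ⇒ VzzzG   [V → V z]
VzzzG ⇒ zzzzG   [V → z]
zzzzG ⇒ zzzzrz   [G → r z]

S ⇒ VG ⇒ VzG ⇒ VzzG ⇒ VzzzG ⇒ zzzzG ⇒ zzzzrz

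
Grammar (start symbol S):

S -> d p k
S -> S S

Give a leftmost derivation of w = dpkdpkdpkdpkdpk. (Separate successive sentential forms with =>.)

S => SS   [S -> S S]
SS => SSS   [S -> S S]
SSS => dpkSS   [S -> d p k]
dpkSS => dpkSSS   [S -> S S]
dpkSSS => dpkSSSS   [S -> S S]
dpkSSSS => dpkdpkSSS   [S -> d p k]
dpkdpkSSS => dpkdpkdpkSS   [S -> d p k]
dpkdpkdpkSS => dpkdpkdpkdpkS   [S -> d p k]
dpkdpkdpkdpkS => dpkdpkdpkdpkdpk   [S -> d p k]

S => SS => SSS => dpkSS => dpkSSS => dpkSSSS => dpkdpkSSS => dpkdpkdpkSS => dpkdpkdpkdpkS => dpkdpkdpkdpkdpk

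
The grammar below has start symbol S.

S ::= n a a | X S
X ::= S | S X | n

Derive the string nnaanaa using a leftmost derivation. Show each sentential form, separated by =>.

S => XS => SS => XSS => nSS => nnaaS => nnaanaa

S => XS   [S ::= X S]
XS => SS   [X ::= S]
SS => XSS   [S ::= X S]
XSS => nSS   [X ::= n]
nSS => nnaaS   [S ::= n a a]
nnaaS => nnaanaa   [S ::= n a a]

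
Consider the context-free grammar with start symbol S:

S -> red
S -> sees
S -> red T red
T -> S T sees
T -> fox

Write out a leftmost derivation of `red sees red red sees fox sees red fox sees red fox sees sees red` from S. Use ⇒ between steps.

S ⇒ red T red ⇒ red S T sees red ⇒ red sees T sees red ⇒ red sees S T sees sees red ⇒ red sees red T red T sees sees red ⇒ red sees red S T sees red T sees sees red ⇒ red sees red red T red T sees red T sees sees red ⇒ red sees red red S T sees red T sees red T sees sees red ⇒ red sees red red sees T sees red T sees red T sees sees red ⇒ red sees red red sees fox sees red T sees red T sees sees red ⇒ red sees red red sees fox sees red fox sees red T sees sees red ⇒ red sees red red sees fox sees red fox sees red fox sees sees red

S ⇒ red T red   [S -> red T red]
red T red ⇒ red S T sees red   [T -> S T sees]
red S T sees red ⇒ red sees T sees red   [S -> sees]
red sees T sees red ⇒ red sees S T sees sees red   [T -> S T sees]
red sees S T sees sees red ⇒ red sees red T red T sees sees red   [S -> red T red]
red sees red T red T sees sees red ⇒ red sees red S T sees red T sees sees red   [T -> S T sees]
red sees red S T sees red T sees sees red ⇒ red sees red red T red T sees red T sees sees red   [S -> red T red]
red sees red red T red T sees red T sees sees red ⇒ red sees red red S T sees red T sees red T sees sees red   [T -> S T sees]
red sees red red S T sees red T sees red T sees sees red ⇒ red sees red red sees T sees red T sees red T sees sees red   [S -> sees]
red sees red red sees T sees red T sees red T sees sees red ⇒ red sees red red sees fox sees red T sees red T sees sees red   [T -> fox]
red sees red red sees fox sees red T sees red T sees sees red ⇒ red sees red red sees fox sees red fox sees red T sees sees red   [T -> fox]
red sees red red sees fox sees red fox sees red T sees sees red ⇒ red sees red red sees fox sees red fox sees red fox sees sees red   [T -> fox]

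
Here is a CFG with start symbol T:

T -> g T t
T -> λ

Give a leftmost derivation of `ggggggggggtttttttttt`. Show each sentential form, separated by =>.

T => gTt   [T -> g T t]
gTt => ggTtt   [T -> g T t]
ggTtt => gggTttt   [T -> g T t]
gggTttt => ggggTtttt   [T -> g T t]
ggggTtttt => gggggTttttt   [T -> g T t]
gggggTttttt => ggggggTtttttt   [T -> g T t]
ggggggTtttttt => gggggggTttttttt   [T -> g T t]
gggggggTttttttt => ggggggggTtttttttt   [T -> g T t]
ggggggggTtttttttt => gggggggggTttttttttt   [T -> g T t]
gggggggggTttttttttt => ggggggggggTtttttttttt   [T -> g T t]
ggggggggggTtttttttttt => ggggggggggtttttttttt   [T -> λ]

T=>gTt=>ggTtt=>gggTttt=>ggggTtttt=>gggggTttttt=>ggggggTtttttt=>gggggggTttttttt=>ggggggggTtttttttt=>gggggggggTttttttttt=>ggggggggggTtttttttttt=>ggggggggggtttttttttt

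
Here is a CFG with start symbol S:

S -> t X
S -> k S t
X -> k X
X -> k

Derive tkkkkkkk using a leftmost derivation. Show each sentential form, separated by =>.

S => tX => tkX => tkkX => tkkkX => tkkkkX => tkkkkkX => tkkkkkkX => tkkkkkkk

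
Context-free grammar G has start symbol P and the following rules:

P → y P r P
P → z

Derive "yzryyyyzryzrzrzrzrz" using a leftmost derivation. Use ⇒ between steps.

P ⇒ yPrP   [P → y P r P]
yPrP ⇒ yzrP   [P → z]
yzrP ⇒ yzryPrP   [P → y P r P]
yzryPrP ⇒ yzryyPrPrP   [P → y P r P]
yzryyPrPrP ⇒ yzryyyPrPrPrP   [P → y P r P]
yzryyyPrPrPrP ⇒ yzryyyyPrPrPrPrP   [P → y P r P]
yzryyyyPrPrPrPrP ⇒ yzryyyyzrPrPrPrP   [P → z]
yzryyyyzrPrPrPrP ⇒ yzryyyyzryPrPrPrPrP   [P → y P r P]
yzryyyyzryPrPrPrPrP ⇒ yzryyyyzryzrPrPrPrP   [P → z]
yzryyyyzryzrPrPrPrP ⇒ yzryyyyzryzrzrPrPrP   [P → z]
yzryyyyzryzrzrPrPrP ⇒ yzryyyyzryzrzrzrPrP   [P → z]
yzryyyyzryzrzrzrPrP ⇒ yzryyyyzryzrzrzrzrP   [P → z]
yzryyyyzryzrzrzrzrP ⇒ yzryyyyzryzrzrzrzrz   [P → z]

P⇒yPrP⇒yzrP⇒yzryPrP⇒yzryyPrPrP⇒yzryyyPrPrPrP⇒yzryyyyPrPrPrPrP⇒yzryyyyzrPrPrPrP⇒yzryyyyzryPrPrPrPrP⇒yzryyyyzryzrPrPrPrP⇒yzryyyyzryzrzrPrPrP⇒yzryyyyzryzrzrzrPrP⇒yzryyyyzryzrzrzrzrP⇒yzryyyyzryzrzrzrzrz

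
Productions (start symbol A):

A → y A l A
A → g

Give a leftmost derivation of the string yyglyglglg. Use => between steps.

A => yAlA => yyAlAlA => yyglAlA => yyglyAlAlA => yyglyglAlA => yyglyglglA => yyglyglglg

A => yAlA   [A → y A l A]
yAlA => yyAlAlA   [A → y A l A]
yyAlAlA => yyglAlA   [A → g]
yyglAlA => yyglyAlAlA   [A → y A l A]
yyglyAlAlA => yyglyglAlA   [A → g]
yyglyglAlA => yyglyglglA   [A → g]
yyglyglglA => yyglyglglg   [A → g]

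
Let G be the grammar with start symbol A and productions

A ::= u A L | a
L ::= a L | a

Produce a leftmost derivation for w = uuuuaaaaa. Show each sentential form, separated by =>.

A => uAL => uuALL => uuuALLL => uuuuALLLL => uuuuaLLLL => uuuuaaLLL => uuuuaaaLL => uuuuaaaaL => uuuuaaaaa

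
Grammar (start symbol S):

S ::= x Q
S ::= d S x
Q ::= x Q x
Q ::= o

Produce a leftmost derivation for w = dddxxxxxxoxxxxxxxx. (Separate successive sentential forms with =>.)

S => dSx => ddSxx => dddSxxx => dddxQxxx => dddxxQxxxx => dddxxxQxxxxx => dddxxxxQxxxxxx => dddxxxxxQxxxxxxx => dddxxxxxxQxxxxxxxx => dddxxxxxxoxxxxxxxx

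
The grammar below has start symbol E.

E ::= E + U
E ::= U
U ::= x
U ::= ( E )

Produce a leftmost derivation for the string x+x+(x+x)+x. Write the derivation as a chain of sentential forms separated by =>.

E => E+U   [E ::= E + U]
E+U => E+U+U   [E ::= E + U]
E+U+U => E+U+U+U   [E ::= E + U]
E+U+U+U => U+U+U+U   [E ::= U]
U+U+U+U => x+U+U+U   [U ::= x]
x+U+U+U => x+x+U+U   [U ::= x]
x+x+U+U => x+x+(E)+U   [U ::= ( E )]
x+x+(E)+U => x+x+(E+U)+U   [E ::= E + U]
x+x+(E+U)+U => x+x+(U+U)+U   [E ::= U]
x+x+(U+U)+U => x+x+(x+U)+U   [U ::= x]
x+x+(x+U)+U => x+x+(x+x)+U   [U ::= x]
x+x+(x+x)+U => x+x+(x+x)+x   [U ::= x]

E=>E+U=>E+U+U=>E+U+U+U=>U+U+U+U=>x+U+U+U=>x+x+U+U=>x+x+(E)+U=>x+x+(E+U)+U=>x+x+(U+U)+U=>x+x+(x+U)+U=>x+x+(x+x)+U=>x+x+(x+x)+x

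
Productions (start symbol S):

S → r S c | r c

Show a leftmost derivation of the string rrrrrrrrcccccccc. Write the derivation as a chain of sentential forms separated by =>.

S => rSc => rrScc => rrrSccc => rrrrScccc => rrrrrSccccc => rrrrrrScccccc => rrrrrrrSccccccc => rrrrrrrrcccccccc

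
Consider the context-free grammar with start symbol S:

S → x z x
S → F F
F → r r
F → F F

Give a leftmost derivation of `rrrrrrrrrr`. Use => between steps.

S => FF => FFF => FFFF => FFFFF => rrFFFF => rrrrFFF => rrrrrrFF => rrrrrrrrF => rrrrrrrrrr

S => FF   [S → F F]
FF => FFF   [F → F F]
FFF => FFFF   [F → F F]
FFFF => FFFFF   [F → F F]
FFFFF => rrFFFF   [F → r r]
rrFFFF => rrrrFFF   [F → r r]
rrrrFFF => rrrrrrFF   [F → r r]
rrrrrrFF => rrrrrrrrF   [F → r r]
rrrrrrrrF => rrrrrrrrrr   [F → r r]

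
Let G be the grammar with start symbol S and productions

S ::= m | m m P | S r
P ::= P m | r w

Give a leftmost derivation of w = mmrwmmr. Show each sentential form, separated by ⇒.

S ⇒ Sr ⇒ mmPr ⇒ mmPmr ⇒ mmPmmr ⇒ mmrwmmr

S ⇒ Sr   [S ::= S r]
Sr ⇒ mmPr   [S ::= m m P]
mmPr ⇒ mmPmr   [P ::= P m]
mmPmr ⇒ mmPmmr   [P ::= P m]
mmPmmr ⇒ mmrwmmr   [P ::= r w]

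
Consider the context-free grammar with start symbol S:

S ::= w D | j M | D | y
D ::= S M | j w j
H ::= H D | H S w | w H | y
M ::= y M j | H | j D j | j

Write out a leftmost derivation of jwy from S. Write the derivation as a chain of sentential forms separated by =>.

S => jM => jH => jwH => jwy

S => jM   [S ::= j M]
jM => jH   [M ::= H]
jH => jwH   [H ::= w H]
jwH => jwy   [H ::= y]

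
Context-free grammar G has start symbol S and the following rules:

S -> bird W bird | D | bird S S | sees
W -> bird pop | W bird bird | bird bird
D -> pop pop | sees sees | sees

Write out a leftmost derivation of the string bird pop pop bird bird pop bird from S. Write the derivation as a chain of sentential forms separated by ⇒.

S ⇒ bird S S   [S -> bird S S]
bird S S ⇒ bird D S   [S -> D]
bird D S ⇒ bird pop pop S   [D -> pop pop]
bird pop pop S ⇒ bird pop pop bird W bird   [S -> bird W bird]
bird pop pop bird W bird ⇒ bird pop pop bird bird pop bird   [W -> bird pop]

S ⇒ bird S S ⇒ bird D S ⇒ bird pop pop S ⇒ bird pop pop bird W bird ⇒ bird pop pop bird bird pop bird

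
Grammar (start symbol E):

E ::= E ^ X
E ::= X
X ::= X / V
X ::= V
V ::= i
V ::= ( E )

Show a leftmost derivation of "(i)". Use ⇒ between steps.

E ⇒ X ⇒ V ⇒ (E) ⇒ (X) ⇒ (V) ⇒ (i)

E ⇒ X   [E ::= X]
X ⇒ V   [X ::= V]
V ⇒ (E)   [V ::= ( E )]
(E) ⇒ (X)   [E ::= X]
(X) ⇒ (V)   [X ::= V]
(V) ⇒ (i)   [V ::= i]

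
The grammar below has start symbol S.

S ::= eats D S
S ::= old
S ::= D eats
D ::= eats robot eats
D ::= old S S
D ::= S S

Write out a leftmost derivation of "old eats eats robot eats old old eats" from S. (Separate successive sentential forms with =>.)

S => D eats => old S S eats => old eats D S S eats => old eats eats robot eats S S eats => old eats eats robot eats old S eats => old eats eats robot eats old old eats

S => D eats   [S ::= D eats]
D eats => old S S eats   [D ::= old S S]
old S S eats => old eats D S S eats   [S ::= eats D S]
old eats D S S eats => old eats eats robot eats S S eats   [D ::= eats robot eats]
old eats eats robot eats S S eats => old eats eats robot eats old S eats   [S ::= old]
old eats eats robot eats old S eats => old eats eats robot eats old old eats   [S ::= old]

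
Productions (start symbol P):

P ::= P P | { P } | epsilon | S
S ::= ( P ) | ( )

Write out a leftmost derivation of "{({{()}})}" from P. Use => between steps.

P => {P} => {S} => {(P)} => {({P})} => {({{P}})} => {({{PP}})} => {({{SP}})} => {({{()P}})} => {({{()}})}

P => {P}   [P ::= { P }]
{P} => {S}   [P ::= S]
{S} => {(P)}   [S ::= ( P )]
{(P)} => {({P})}   [P ::= { P }]
{({P})} => {({{P}})}   [P ::= { P }]
{({{P}})} => {({{PP}})}   [P ::= P P]
{({{PP}})} => {({{SP}})}   [P ::= S]
{({{SP}})} => {({{()P}})}   [S ::= ( )]
{({{()P}})} => {({{()}})}   [P ::= epsilon]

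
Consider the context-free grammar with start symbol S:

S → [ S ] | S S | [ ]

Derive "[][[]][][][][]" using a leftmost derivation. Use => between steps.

S => SS => SSS => SSSS => SSSSS => []SSSS => []SSSSS => [][S]SSSS => [][[]]SSSS => [][[]][]SSS => [][[]][][]SS => [][[]][][][]S => [][[]][][][][]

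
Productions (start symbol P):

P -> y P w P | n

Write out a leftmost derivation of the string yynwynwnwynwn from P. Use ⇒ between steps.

P ⇒ yPwP ⇒ yyPwPwP ⇒ yynwPwP ⇒ yynwyPwPwP ⇒ yynwynwPwP ⇒ yynwynwnwP ⇒ yynwynwnwyPwP ⇒ yynwynwnwynwP ⇒ yynwynwnwynwn

P ⇒ yPwP   [P -> y P w P]
yPwP ⇒ yyPwPwP   [P -> y P w P]
yyPwPwP ⇒ yynwPwP   [P -> n]
yynwPwP ⇒ yynwyPwPwP   [P -> y P w P]
yynwyPwPwP ⇒ yynwynwPwP   [P -> n]
yynwynwPwP ⇒ yynwynwnwP   [P -> n]
yynwynwnwP ⇒ yynwynwnwyPwP   [P -> y P w P]
yynwynwnwyPwP ⇒ yynwynwnwynwP   [P -> n]
yynwynwnwynwP ⇒ yynwynwnwynwn   [P -> n]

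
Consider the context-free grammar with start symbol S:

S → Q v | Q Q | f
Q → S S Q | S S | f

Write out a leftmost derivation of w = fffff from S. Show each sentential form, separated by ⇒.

S⇒QQ⇒SSQ⇒QQSQ⇒SSQSQ⇒fSQSQ⇒ffQSQ⇒fffSQ⇒ffffQ⇒fffff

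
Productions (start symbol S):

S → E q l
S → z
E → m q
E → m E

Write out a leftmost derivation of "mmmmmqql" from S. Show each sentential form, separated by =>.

S => Eql => mEql => mmEql => mmmEql => mmmmEql => mmmmmqql

S => Eql   [S → E q l]
Eql => mEql   [E → m E]
mEql => mmEql   [E → m E]
mmEql => mmmEql   [E → m E]
mmmEql => mmmmEql   [E → m E]
mmmmEql => mmmmmqql   [E → m q]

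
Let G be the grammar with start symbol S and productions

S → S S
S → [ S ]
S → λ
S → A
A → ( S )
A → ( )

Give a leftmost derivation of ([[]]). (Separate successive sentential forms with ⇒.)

S ⇒ SS ⇒ SSS ⇒ ASS ⇒ (S)SS ⇒ ([S])SS ⇒ ([[S]])SS ⇒ ([[]])SS ⇒ ([[]])S ⇒ ([[]])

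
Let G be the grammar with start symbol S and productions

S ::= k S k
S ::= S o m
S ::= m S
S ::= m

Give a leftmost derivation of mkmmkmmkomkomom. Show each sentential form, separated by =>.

S=>mS=>mSom=>mSomom=>mkSkomom=>mkmSkomom=>mkmSomkomom=>mkmmSomkomom=>mkmmkSkomkomom=>mkmmkmSkomkomom=>mkmmkmmkomkomom

S => mS   [S ::= m S]
mS => mSom   [S ::= S o m]
mSom => mSomom   [S ::= S o m]
mSomom => mkSkomom   [S ::= k S k]
mkSkomom => mkmSkomom   [S ::= m S]
mkmSkomom => mkmSomkomom   [S ::= S o m]
mkmSomkomom => mkmmSomkomom   [S ::= m S]
mkmmSomkomom => mkmmkSkomkomom   [S ::= k S k]
mkmmkSkomkomom => mkmmkmSkomkomom   [S ::= m S]
mkmmkmSkomkomom => mkmmkmmkomkomom   [S ::= m]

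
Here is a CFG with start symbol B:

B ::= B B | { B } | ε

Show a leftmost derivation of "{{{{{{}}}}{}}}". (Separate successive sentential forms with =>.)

B=>BB=>{B}B=>{{B}}B=>{{BB}}B=>{{{B}B}}B=>{{{{B}}B}}B=>{{{{{B}}}B}}B=>{{{{{{B}}}}B}}B=>{{{{{{}}}}B}}B=>{{{{{{}}}}{B}}}B=>{{{{{{}}}}{}}}B=>{{{{{{}}}}{}}}

B => BB   [B ::= B B]
BB => {B}B   [B ::= { B }]
{B}B => {{B}}B   [B ::= { B }]
{{B}}B => {{BB}}B   [B ::= B B]
{{BB}}B => {{{B}B}}B   [B ::= { B }]
{{{B}B}}B => {{{{B}}B}}B   [B ::= { B }]
{{{{B}}B}}B => {{{{{B}}}B}}B   [B ::= { B }]
{{{{{B}}}B}}B => {{{{{{B}}}}B}}B   [B ::= { B }]
{{{{{{B}}}}B}}B => {{{{{{}}}}B}}B   [B ::= ε]
{{{{{{}}}}B}}B => {{{{{{}}}}{B}}}B   [B ::= { B }]
{{{{{{}}}}{B}}}B => {{{{{{}}}}{}}}B   [B ::= ε]
{{{{{{}}}}{}}}B => {{{{{{}}}}{}}}   [B ::= ε]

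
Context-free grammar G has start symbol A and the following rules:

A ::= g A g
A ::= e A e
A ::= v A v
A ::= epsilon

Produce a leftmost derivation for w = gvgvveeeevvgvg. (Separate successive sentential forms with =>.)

A=>gAg=>gvAvg=>gvgAgvg=>gvgvAvgvg=>gvgvvAvvgvg=>gvgvveAevvgvg=>gvgvveeAeevvgvg=>gvgvveeeevvgvg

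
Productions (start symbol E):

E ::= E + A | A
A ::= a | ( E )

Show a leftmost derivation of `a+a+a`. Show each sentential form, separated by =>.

E => E+A => E+A+A => A+A+A => a+A+A => a+a+A => a+a+a

E => E+A   [E ::= E + A]
E+A => E+A+A   [E ::= E + A]
E+A+A => A+A+A   [E ::= A]
A+A+A => a+A+A   [A ::= a]
a+A+A => a+a+A   [A ::= a]
a+a+A => a+a+a   [A ::= a]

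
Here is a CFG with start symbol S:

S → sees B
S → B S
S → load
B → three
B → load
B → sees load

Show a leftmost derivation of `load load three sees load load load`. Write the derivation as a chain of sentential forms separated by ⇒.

S ⇒ B S ⇒ load S ⇒ load B S ⇒ load load S ⇒ load load B S ⇒ load load three S ⇒ load load three B S ⇒ load load three sees load S ⇒ load load three sees load B S ⇒ load load three sees load load S ⇒ load load three sees load load load

S ⇒ B S   [S → B S]
B S ⇒ load S   [B → load]
load S ⇒ load B S   [S → B S]
load B S ⇒ load load S   [B → load]
load load S ⇒ load load B S   [S → B S]
load load B S ⇒ load load three S   [B → three]
load load three S ⇒ load load three B S   [S → B S]
load load three B S ⇒ load load three sees load S   [B → sees load]
load load three sees load S ⇒ load load three sees load B S   [S → B S]
load load three sees load B S ⇒ load load three sees load load S   [B → load]
load load three sees load load S ⇒ load load three sees load load load   [S → load]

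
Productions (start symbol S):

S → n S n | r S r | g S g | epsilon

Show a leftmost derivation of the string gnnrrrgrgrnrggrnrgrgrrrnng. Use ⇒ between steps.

S ⇒ gSg   [S → g S g]
gSg ⇒ gnSng   [S → n S n]
gnSng ⇒ gnnSnng   [S → n S n]
gnnSnng ⇒ gnnrSrnng   [S → r S r]
gnnrSrnng ⇒ gnnrrSrrnng   [S → r S r]
gnnrrSrrnng ⇒ gnnrrrSrrrnng   [S → r S r]
gnnrrrSrrrnng ⇒ gnnrrrgSgrrrnng   [S → g S g]
gnnrrrgSgrrrnng ⇒ gnnrrrgrSrgrrrnng   [S → r S r]
gnnrrrgrSrgrrrnng ⇒ gnnrrrgrgSgrgrrrnng   [S → g S g]
gnnrrrgrgSgrgrrrnng ⇒ gnnrrrgrgrSrgrgrrrnng   [S → r S r]
gnnrrrgrgrSrgrgrrrnng ⇒ gnnrrrgrgrnSnrgrgrrrnng   [S → n S n]
gnnrrrgrgrnSnrgrgrrrnng ⇒ gnnrrrgrgrnrSrnrgrgrrrnng   [S → r S r]
gnnrrrgrgrnrSrnrgrgrrrnng ⇒ gnnrrrgrgrnrgSgrnrgrgrrrnng   [S → g S g]
gnnrrrgrgrnrgSgrnrgrgrrrnng ⇒ gnnrrrgrgrnrggrnrgrgrrrnng   [S → epsilon]

S⇒gSg⇒gnSng⇒gnnSnng⇒gnnrSrnng⇒gnnrrSrrnng⇒gnnrrrSrrrnng⇒gnnrrrgSgrrrnng⇒gnnrrrgrSrgrrrnng⇒gnnrrrgrgSgrgrrrnng⇒gnnrrrgrgrSrgrgrrrnng⇒gnnrrrgrgrnSnrgrgrrrnng⇒gnnrrrgrgrnrSrnrgrgrrrnng⇒gnnrrrgrgrnrgSgrnrgrgrrrnng⇒gnnrrrgrgrnrggrnrgrgrrrnng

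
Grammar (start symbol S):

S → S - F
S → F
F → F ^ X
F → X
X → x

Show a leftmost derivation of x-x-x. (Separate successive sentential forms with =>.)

S => S-F   [S → S - F]
S-F => S-F-F   [S → S - F]
S-F-F => F-F-F   [S → F]
F-F-F => X-F-F   [F → X]
X-F-F => x-F-F   [X → x]
x-F-F => x-X-F   [F → X]
x-X-F => x-x-F   [X → x]
x-x-F => x-x-X   [F → X]
x-x-X => x-x-x   [X → x]

S => S-F => S-F-F => F-F-F => X-F-F => x-F-F => x-X-F => x-x-F => x-x-X => x-x-x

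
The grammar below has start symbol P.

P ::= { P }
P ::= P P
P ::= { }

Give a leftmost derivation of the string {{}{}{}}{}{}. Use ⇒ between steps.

P ⇒ PP ⇒ PPP ⇒ {P}PP ⇒ {PP}PP ⇒ {PPP}PP ⇒ {{}PP}PP ⇒ {{}{}P}PP ⇒ {{}{}{}}PP ⇒ {{}{}{}}{}P ⇒ {{}{}{}}{}{}

P ⇒ PP   [P ::= P P]
PP ⇒ PPP   [P ::= P P]
PPP ⇒ {P}PP   [P ::= { P }]
{P}PP ⇒ {PP}PP   [P ::= P P]
{PP}PP ⇒ {PPP}PP   [P ::= P P]
{PPP}PP ⇒ {{}PP}PP   [P ::= { }]
{{}PP}PP ⇒ {{}{}P}PP   [P ::= { }]
{{}{}P}PP ⇒ {{}{}{}}PP   [P ::= { }]
{{}{}{}}PP ⇒ {{}{}{}}{}P   [P ::= { }]
{{}{}{}}{}P ⇒ {{}{}{}}{}{}   [P ::= { }]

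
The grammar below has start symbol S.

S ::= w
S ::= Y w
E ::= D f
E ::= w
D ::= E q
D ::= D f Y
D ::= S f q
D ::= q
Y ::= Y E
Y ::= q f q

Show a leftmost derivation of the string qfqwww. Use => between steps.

S => Yw   [S ::= Y w]
Yw => YEw   [Y ::= Y E]
YEw => YEEw   [Y ::= Y E]
YEEw => qfqEEw   [Y ::= q f q]
qfqEEw => qfqwEw   [E ::= w]
qfqwEw => qfqwww   [E ::= w]

S => Yw => YEw => YEEw => qfqEEw => qfqwEw => qfqwww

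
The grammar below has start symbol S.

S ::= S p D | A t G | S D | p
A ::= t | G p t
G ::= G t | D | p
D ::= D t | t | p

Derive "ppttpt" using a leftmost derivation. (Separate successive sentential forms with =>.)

S => AtG => GpttG => DpttG => ppttG => ppttGt => ppttpt

S => AtG   [S ::= A t G]
AtG => GpttG   [A ::= G p t]
GpttG => DpttG   [G ::= D]
DpttG => ppttG   [D ::= p]
ppttG => ppttGt   [G ::= G t]
ppttGt => ppttpt   [G ::= p]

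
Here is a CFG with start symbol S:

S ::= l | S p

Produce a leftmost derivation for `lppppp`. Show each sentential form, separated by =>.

S=>Sp=>Spp=>Sppp=>Spppp=>Sppppp=>lppppp

S => Sp   [S ::= S p]
Sp => Spp   [S ::= S p]
Spp => Sppp   [S ::= S p]
Sppp => Spppp   [S ::= S p]
Spppp => Sppppp   [S ::= S p]
Sppppp => lppppp   [S ::= l]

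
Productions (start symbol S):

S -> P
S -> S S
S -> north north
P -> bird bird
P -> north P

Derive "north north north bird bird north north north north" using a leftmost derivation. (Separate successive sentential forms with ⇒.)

S ⇒ S S ⇒ S S S ⇒ P S S ⇒ north P S S ⇒ north north P S S ⇒ north north north P S S ⇒ north north north bird bird S S ⇒ north north north bird bird north north S ⇒ north north north bird bird north north north north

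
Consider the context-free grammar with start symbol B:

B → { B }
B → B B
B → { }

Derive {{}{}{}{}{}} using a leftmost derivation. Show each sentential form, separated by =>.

B => {B} => {BB} => {BBB} => {BBBB} => {BBBBB} => {{}BBBB} => {{}{}BBB} => {{}{}{}BB} => {{}{}{}{}B} => {{}{}{}{}{}}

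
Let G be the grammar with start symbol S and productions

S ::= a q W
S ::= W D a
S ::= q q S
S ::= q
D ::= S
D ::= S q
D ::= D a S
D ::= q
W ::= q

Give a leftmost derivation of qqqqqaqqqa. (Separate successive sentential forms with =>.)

S => qqS => qqqqS => qqqqWDa => qqqqqDa => qqqqqSqa => qqqqqaqWqa => qqqqqaqqqa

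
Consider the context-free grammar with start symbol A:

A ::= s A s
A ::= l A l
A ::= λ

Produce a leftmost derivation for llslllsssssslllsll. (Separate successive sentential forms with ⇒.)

A ⇒ lAl ⇒ llAll ⇒ llsAsll ⇒ llslAlsll ⇒ llsllAllsll ⇒ llslllAlllsll ⇒ llslllsAslllsll ⇒ llslllssAsslllsll ⇒ llslllsssAssslllsll ⇒ llslllsssssslllsll

A ⇒ lAl   [A ::= l A l]
lAl ⇒ llAll   [A ::= l A l]
llAll ⇒ llsAsll   [A ::= s A s]
llsAsll ⇒ llslAlsll   [A ::= l A l]
llslAlsll ⇒ llsllAllsll   [A ::= l A l]
llsllAllsll ⇒ llslllAlllsll   [A ::= l A l]
llslllAlllsll ⇒ llslllsAslllsll   [A ::= s A s]
llslllsAslllsll ⇒ llslllssAsslllsll   [A ::= s A s]
llslllssAsslllsll ⇒ llslllsssAssslllsll   [A ::= s A s]
llslllsssAssslllsll ⇒ llslllsssssslllsll   [A ::= λ]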